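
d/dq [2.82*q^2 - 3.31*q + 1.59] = 5.64*q - 3.31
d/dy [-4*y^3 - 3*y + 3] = -12*y^2 - 3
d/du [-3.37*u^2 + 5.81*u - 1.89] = 5.81 - 6.74*u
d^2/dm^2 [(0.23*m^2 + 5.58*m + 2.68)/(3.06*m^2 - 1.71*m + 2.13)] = (-3.5527136788005e-15*m^4 + 106.904772*m^3 + 141.572124*m^2 - 302.356152*m + 23.47281)/(28.652616*m^6 - 48.035268*m^5 + 86.676642*m^4 - 71.872839*m^3 + 60.333741*m^2 - 23.274297*m + 9.663597)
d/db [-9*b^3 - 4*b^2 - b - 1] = -27*b^2 - 8*b - 1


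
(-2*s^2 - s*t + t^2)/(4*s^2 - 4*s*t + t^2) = (-s - t)/(2*s - t)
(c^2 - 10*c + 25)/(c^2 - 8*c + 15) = (c - 5)/(c - 3)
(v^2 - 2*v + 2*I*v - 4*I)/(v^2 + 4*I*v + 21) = (v^2 + 2*v*(-1 + I) - 4*I)/(v^2 + 4*I*v + 21)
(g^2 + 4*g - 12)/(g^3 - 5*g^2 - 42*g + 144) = (g - 2)/(g^2 - 11*g + 24)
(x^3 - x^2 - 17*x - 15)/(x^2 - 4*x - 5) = x + 3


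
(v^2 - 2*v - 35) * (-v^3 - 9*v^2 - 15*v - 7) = -v^5 - 7*v^4 + 38*v^3 + 338*v^2 + 539*v + 245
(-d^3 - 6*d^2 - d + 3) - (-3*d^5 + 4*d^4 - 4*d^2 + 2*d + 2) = 3*d^5 - 4*d^4 - d^3 - 2*d^2 - 3*d + 1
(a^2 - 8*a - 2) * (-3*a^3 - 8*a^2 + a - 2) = -3*a^5 + 16*a^4 + 71*a^3 + 6*a^2 + 14*a + 4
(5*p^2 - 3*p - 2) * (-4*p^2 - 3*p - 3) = -20*p^4 - 3*p^3 + 2*p^2 + 15*p + 6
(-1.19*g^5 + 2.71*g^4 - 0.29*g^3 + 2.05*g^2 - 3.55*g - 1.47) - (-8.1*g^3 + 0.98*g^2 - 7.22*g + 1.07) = -1.19*g^5 + 2.71*g^4 + 7.81*g^3 + 1.07*g^2 + 3.67*g - 2.54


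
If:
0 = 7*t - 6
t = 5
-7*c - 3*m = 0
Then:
No Solution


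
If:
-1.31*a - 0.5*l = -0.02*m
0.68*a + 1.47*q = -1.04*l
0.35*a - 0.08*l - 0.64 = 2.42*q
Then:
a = 5.73422562141491*q + 1.59082217973231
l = -5.16276290630975*q - 1.04015296367113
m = 246.522705544933*q + 78.1950286806883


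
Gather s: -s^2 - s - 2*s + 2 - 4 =-s^2 - 3*s - 2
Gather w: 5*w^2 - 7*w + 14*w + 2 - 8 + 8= 5*w^2 + 7*w + 2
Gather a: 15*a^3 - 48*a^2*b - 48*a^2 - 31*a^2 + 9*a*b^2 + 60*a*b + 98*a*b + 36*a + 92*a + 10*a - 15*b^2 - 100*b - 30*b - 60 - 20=15*a^3 + a^2*(-48*b - 79) + a*(9*b^2 + 158*b + 138) - 15*b^2 - 130*b - 80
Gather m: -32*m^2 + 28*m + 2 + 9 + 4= -32*m^2 + 28*m + 15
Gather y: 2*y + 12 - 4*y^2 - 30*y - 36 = -4*y^2 - 28*y - 24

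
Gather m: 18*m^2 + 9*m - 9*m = 18*m^2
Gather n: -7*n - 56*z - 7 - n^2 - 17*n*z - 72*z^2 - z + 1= -n^2 + n*(-17*z - 7) - 72*z^2 - 57*z - 6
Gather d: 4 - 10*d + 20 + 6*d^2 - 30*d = 6*d^2 - 40*d + 24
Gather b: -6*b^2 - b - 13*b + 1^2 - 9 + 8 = -6*b^2 - 14*b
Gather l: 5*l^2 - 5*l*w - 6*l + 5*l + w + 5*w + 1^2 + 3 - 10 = 5*l^2 + l*(-5*w - 1) + 6*w - 6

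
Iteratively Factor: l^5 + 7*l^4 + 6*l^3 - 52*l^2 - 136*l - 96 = (l - 3)*(l^4 + 10*l^3 + 36*l^2 + 56*l + 32) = (l - 3)*(l + 2)*(l^3 + 8*l^2 + 20*l + 16) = (l - 3)*(l + 2)^2*(l^2 + 6*l + 8) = (l - 3)*(l + 2)^3*(l + 4)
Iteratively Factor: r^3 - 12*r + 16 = (r - 2)*(r^2 + 2*r - 8) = (r - 2)*(r + 4)*(r - 2)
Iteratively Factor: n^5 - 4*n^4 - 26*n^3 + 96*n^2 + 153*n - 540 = (n + 4)*(n^4 - 8*n^3 + 6*n^2 + 72*n - 135) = (n + 3)*(n + 4)*(n^3 - 11*n^2 + 39*n - 45) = (n - 3)*(n + 3)*(n + 4)*(n^2 - 8*n + 15) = (n - 5)*(n - 3)*(n + 3)*(n + 4)*(n - 3)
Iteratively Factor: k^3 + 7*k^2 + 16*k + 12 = (k + 3)*(k^2 + 4*k + 4) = (k + 2)*(k + 3)*(k + 2)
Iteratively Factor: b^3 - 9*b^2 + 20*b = (b - 4)*(b^2 - 5*b) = b*(b - 4)*(b - 5)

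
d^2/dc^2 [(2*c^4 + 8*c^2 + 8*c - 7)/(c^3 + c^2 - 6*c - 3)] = 2*(22*c^6 + 6*c^5 + 324*c^4 + 504*c^3 + 429*c^2 + 135*c - 345)/(c^9 + 3*c^8 - 15*c^7 - 44*c^6 + 72*c^5 + 207*c^4 - 81*c^3 - 297*c^2 - 162*c - 27)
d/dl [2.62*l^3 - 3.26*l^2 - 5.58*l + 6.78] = 7.86*l^2 - 6.52*l - 5.58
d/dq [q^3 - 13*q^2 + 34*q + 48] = 3*q^2 - 26*q + 34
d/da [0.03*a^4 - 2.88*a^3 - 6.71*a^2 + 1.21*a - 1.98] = 0.12*a^3 - 8.64*a^2 - 13.42*a + 1.21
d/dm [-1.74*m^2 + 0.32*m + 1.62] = 0.32 - 3.48*m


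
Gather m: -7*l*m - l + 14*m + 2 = -l + m*(14 - 7*l) + 2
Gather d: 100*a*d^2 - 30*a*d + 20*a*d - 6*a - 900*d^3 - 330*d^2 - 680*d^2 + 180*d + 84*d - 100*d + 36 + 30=-6*a - 900*d^3 + d^2*(100*a - 1010) + d*(164 - 10*a) + 66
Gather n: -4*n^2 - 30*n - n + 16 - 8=-4*n^2 - 31*n + 8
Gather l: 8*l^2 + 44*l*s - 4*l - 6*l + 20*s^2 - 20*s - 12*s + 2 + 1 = 8*l^2 + l*(44*s - 10) + 20*s^2 - 32*s + 3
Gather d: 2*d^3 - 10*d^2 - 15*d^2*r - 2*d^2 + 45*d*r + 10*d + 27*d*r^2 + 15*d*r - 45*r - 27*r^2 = 2*d^3 + d^2*(-15*r - 12) + d*(27*r^2 + 60*r + 10) - 27*r^2 - 45*r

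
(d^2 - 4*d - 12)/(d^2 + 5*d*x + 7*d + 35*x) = (d^2 - 4*d - 12)/(d^2 + 5*d*x + 7*d + 35*x)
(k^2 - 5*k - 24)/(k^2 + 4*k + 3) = (k - 8)/(k + 1)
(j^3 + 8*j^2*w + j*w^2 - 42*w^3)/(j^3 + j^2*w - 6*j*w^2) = (j + 7*w)/j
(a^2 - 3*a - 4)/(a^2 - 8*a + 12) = (a^2 - 3*a - 4)/(a^2 - 8*a + 12)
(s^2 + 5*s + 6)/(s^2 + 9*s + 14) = (s + 3)/(s + 7)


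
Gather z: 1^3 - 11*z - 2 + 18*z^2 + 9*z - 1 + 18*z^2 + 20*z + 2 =36*z^2 + 18*z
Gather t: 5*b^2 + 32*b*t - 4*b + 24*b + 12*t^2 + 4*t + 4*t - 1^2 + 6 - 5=5*b^2 + 20*b + 12*t^2 + t*(32*b + 8)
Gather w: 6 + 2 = 8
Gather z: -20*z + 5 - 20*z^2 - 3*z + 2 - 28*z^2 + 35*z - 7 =-48*z^2 + 12*z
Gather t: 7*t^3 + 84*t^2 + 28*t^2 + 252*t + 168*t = 7*t^3 + 112*t^2 + 420*t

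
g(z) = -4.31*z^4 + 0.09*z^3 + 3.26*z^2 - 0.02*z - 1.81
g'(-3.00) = 448.33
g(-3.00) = -323.95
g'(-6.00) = 3694.42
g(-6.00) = -5489.53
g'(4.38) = -1414.92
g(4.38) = -1518.05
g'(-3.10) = 495.96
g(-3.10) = -371.14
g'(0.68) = -0.88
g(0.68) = -1.21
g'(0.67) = -0.72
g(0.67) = -1.20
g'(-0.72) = 1.86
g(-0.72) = -1.30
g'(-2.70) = 323.68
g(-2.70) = -208.81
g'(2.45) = -235.96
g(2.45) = -136.26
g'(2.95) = -421.03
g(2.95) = -297.60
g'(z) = -17.24*z^3 + 0.27*z^2 + 6.52*z - 0.02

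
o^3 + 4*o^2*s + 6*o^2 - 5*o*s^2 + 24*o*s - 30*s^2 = (o + 6)*(o - s)*(o + 5*s)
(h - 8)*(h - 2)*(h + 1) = h^3 - 9*h^2 + 6*h + 16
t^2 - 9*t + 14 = (t - 7)*(t - 2)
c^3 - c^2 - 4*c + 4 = (c - 2)*(c - 1)*(c + 2)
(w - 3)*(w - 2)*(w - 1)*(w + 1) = w^4 - 5*w^3 + 5*w^2 + 5*w - 6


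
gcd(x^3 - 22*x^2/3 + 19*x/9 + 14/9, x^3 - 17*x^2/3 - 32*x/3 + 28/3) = x^2 - 23*x/3 + 14/3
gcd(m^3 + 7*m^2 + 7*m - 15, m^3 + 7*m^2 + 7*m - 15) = m^3 + 7*m^2 + 7*m - 15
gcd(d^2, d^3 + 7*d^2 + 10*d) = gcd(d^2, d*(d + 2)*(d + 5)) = d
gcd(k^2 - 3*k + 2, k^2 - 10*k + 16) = k - 2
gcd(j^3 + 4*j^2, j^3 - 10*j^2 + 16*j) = j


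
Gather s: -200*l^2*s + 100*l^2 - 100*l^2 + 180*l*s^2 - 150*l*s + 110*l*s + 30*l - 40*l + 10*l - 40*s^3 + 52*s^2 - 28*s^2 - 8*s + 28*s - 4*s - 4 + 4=-40*s^3 + s^2*(180*l + 24) + s*(-200*l^2 - 40*l + 16)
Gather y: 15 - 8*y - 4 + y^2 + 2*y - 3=y^2 - 6*y + 8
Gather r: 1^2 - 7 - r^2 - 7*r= -r^2 - 7*r - 6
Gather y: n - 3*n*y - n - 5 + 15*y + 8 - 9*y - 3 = y*(6 - 3*n)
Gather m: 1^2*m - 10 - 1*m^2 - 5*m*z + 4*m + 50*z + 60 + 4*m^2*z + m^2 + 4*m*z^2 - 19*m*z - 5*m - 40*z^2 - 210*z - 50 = 4*m^2*z + m*(4*z^2 - 24*z) - 40*z^2 - 160*z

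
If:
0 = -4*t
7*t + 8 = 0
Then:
No Solution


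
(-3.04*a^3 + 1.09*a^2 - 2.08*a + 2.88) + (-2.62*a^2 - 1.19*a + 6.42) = -3.04*a^3 - 1.53*a^2 - 3.27*a + 9.3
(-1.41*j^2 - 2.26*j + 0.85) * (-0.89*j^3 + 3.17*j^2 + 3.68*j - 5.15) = 1.2549*j^5 - 2.4583*j^4 - 13.1095*j^3 + 1.6392*j^2 + 14.767*j - 4.3775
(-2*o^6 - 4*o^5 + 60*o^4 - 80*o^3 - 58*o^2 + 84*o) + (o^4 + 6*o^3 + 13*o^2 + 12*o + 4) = -2*o^6 - 4*o^5 + 61*o^4 - 74*o^3 - 45*o^2 + 96*o + 4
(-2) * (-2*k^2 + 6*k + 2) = 4*k^2 - 12*k - 4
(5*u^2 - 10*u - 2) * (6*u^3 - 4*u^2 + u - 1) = 30*u^5 - 80*u^4 + 33*u^3 - 7*u^2 + 8*u + 2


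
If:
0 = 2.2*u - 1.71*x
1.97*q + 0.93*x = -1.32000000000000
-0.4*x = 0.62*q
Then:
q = -2.50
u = 3.01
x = 3.87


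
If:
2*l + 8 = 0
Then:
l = -4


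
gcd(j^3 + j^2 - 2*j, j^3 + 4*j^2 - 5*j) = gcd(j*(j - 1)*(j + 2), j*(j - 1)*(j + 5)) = j^2 - j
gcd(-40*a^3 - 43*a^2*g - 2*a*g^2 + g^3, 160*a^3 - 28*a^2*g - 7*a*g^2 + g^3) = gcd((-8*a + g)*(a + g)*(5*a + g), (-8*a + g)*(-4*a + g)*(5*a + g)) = 40*a^2 + 3*a*g - g^2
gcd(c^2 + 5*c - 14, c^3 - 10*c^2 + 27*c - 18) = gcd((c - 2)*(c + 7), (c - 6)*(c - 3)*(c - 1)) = 1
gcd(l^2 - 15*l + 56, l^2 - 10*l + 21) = l - 7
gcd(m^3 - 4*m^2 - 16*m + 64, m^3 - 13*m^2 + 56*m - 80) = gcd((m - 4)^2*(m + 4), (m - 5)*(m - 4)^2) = m^2 - 8*m + 16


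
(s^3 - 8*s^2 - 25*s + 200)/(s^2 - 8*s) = s - 25/s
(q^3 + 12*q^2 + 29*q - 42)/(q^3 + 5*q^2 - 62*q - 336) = (q - 1)/(q - 8)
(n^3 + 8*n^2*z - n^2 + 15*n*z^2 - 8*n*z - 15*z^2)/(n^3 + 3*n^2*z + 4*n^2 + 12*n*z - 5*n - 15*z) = (n + 5*z)/(n + 5)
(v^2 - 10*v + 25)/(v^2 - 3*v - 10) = (v - 5)/(v + 2)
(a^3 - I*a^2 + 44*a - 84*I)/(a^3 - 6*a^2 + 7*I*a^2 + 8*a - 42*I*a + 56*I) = (a^2 - 8*I*a - 12)/(a^2 - 6*a + 8)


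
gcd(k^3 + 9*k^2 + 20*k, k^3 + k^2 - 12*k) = k^2 + 4*k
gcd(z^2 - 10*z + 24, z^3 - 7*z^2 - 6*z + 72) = z^2 - 10*z + 24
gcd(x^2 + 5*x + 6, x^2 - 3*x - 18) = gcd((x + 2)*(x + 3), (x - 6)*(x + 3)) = x + 3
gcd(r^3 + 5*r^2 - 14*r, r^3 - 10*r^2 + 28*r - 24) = r - 2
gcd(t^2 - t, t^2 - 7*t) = t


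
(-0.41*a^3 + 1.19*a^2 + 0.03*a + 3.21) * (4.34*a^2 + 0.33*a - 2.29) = -1.7794*a^5 + 5.0293*a^4 + 1.4618*a^3 + 11.2162*a^2 + 0.9906*a - 7.3509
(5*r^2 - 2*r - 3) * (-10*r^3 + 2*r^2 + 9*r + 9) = -50*r^5 + 30*r^4 + 71*r^3 + 21*r^2 - 45*r - 27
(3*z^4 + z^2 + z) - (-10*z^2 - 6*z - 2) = 3*z^4 + 11*z^2 + 7*z + 2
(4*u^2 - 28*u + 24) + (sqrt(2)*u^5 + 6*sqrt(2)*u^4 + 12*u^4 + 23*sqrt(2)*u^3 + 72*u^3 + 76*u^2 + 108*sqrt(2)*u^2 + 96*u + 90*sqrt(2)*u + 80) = sqrt(2)*u^5 + 6*sqrt(2)*u^4 + 12*u^4 + 23*sqrt(2)*u^3 + 72*u^3 + 80*u^2 + 108*sqrt(2)*u^2 + 68*u + 90*sqrt(2)*u + 104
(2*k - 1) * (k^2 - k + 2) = 2*k^3 - 3*k^2 + 5*k - 2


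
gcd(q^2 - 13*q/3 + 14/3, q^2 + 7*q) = 1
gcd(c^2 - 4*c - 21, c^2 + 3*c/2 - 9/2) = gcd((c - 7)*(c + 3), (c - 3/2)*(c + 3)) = c + 3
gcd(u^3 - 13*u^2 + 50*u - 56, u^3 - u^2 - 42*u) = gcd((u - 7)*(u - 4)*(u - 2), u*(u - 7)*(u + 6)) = u - 7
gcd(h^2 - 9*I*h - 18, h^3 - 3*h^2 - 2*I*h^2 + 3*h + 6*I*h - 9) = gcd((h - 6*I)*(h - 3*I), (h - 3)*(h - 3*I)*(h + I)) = h - 3*I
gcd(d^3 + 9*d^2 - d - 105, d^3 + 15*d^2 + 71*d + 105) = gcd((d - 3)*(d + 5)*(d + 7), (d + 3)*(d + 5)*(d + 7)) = d^2 + 12*d + 35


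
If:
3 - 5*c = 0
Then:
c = 3/5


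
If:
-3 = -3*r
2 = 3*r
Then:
No Solution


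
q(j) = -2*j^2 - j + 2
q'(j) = -4*j - 1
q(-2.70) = -9.88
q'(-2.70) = 9.80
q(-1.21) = 0.28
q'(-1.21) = 3.84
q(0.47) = 1.09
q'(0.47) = -2.88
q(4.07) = -35.20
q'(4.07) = -17.28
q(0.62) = 0.61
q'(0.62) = -3.48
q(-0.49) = 2.01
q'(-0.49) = 0.96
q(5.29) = -59.26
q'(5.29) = -22.16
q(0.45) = 1.14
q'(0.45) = -2.80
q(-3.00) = -13.00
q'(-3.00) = 11.00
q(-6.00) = -64.00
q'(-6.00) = 23.00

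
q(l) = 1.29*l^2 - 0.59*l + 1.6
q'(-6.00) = -16.07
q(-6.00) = 51.58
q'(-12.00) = -31.55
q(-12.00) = 194.44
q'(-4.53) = -12.28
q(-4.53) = 30.74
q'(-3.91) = -10.68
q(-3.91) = 23.63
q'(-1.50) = -4.46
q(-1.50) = 5.39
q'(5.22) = 12.88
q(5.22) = 33.67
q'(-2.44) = -6.89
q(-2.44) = 10.72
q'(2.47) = 5.78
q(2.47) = 8.01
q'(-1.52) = -4.51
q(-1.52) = 5.48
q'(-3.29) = -9.08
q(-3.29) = 17.50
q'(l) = 2.58*l - 0.59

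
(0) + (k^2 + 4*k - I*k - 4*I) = k^2 + 4*k - I*k - 4*I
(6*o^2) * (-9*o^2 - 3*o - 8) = -54*o^4 - 18*o^3 - 48*o^2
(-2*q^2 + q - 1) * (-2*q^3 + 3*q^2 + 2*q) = 4*q^5 - 8*q^4 + q^3 - q^2 - 2*q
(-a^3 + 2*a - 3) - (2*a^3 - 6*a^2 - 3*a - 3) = -3*a^3 + 6*a^2 + 5*a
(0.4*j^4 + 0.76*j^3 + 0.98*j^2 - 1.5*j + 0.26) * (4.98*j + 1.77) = 1.992*j^5 + 4.4928*j^4 + 6.2256*j^3 - 5.7354*j^2 - 1.3602*j + 0.4602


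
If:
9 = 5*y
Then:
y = 9/5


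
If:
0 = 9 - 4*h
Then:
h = 9/4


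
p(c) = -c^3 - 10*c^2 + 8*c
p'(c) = -3*c^2 - 20*c + 8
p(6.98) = -771.43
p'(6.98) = -277.76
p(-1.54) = -32.38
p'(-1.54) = 31.69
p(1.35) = -9.89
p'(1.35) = -24.47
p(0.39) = 1.54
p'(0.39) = -0.26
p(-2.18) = -54.60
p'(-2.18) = 37.34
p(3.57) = -144.39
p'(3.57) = -101.63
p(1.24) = -7.36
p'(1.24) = -21.41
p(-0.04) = -0.34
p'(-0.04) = 8.80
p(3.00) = -93.00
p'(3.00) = -79.00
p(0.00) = 0.00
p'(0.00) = 8.00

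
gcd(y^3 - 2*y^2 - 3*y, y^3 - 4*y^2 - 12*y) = y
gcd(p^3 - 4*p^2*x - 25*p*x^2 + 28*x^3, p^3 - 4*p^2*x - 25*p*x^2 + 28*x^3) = p^3 - 4*p^2*x - 25*p*x^2 + 28*x^3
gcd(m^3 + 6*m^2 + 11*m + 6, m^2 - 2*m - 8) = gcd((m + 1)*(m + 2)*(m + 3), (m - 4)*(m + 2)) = m + 2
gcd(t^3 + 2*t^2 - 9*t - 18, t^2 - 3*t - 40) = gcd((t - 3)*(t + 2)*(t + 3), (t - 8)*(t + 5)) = 1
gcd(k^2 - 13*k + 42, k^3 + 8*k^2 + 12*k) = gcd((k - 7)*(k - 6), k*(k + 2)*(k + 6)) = 1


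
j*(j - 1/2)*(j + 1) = j^3 + j^2/2 - j/2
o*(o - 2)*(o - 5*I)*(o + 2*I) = o^4 - 2*o^3 - 3*I*o^3 + 10*o^2 + 6*I*o^2 - 20*o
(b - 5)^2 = b^2 - 10*b + 25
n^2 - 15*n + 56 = (n - 8)*(n - 7)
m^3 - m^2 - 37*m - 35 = (m - 7)*(m + 1)*(m + 5)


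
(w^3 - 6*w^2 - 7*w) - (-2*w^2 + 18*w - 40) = w^3 - 4*w^2 - 25*w + 40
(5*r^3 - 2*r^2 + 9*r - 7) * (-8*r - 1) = -40*r^4 + 11*r^3 - 70*r^2 + 47*r + 7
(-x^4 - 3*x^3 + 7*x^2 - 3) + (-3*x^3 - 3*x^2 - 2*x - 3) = -x^4 - 6*x^3 + 4*x^2 - 2*x - 6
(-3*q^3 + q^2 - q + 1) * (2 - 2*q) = 6*q^4 - 8*q^3 + 4*q^2 - 4*q + 2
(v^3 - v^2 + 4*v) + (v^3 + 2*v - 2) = 2*v^3 - v^2 + 6*v - 2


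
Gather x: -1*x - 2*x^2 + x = -2*x^2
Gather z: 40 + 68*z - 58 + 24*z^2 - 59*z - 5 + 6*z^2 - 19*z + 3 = 30*z^2 - 10*z - 20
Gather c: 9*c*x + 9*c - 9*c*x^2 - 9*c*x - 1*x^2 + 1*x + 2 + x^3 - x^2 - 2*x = c*(9 - 9*x^2) + x^3 - 2*x^2 - x + 2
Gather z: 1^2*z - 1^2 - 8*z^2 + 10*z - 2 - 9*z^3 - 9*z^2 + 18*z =-9*z^3 - 17*z^2 + 29*z - 3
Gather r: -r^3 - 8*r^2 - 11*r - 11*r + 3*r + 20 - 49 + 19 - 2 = -r^3 - 8*r^2 - 19*r - 12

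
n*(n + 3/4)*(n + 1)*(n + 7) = n^4 + 35*n^3/4 + 13*n^2 + 21*n/4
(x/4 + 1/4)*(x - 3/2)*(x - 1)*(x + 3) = x^4/4 + 3*x^3/8 - 11*x^2/8 - 3*x/8 + 9/8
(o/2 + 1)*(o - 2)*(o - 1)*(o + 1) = o^4/2 - 5*o^2/2 + 2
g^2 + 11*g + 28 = (g + 4)*(g + 7)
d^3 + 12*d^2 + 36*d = d*(d + 6)^2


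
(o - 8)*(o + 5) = o^2 - 3*o - 40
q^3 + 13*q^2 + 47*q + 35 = (q + 1)*(q + 5)*(q + 7)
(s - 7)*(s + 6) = s^2 - s - 42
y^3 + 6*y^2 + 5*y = y*(y + 1)*(y + 5)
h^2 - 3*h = h*(h - 3)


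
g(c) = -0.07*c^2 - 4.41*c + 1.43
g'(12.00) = -6.09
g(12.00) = -61.57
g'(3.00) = -4.83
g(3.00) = -12.43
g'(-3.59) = -3.91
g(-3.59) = 16.36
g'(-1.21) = -4.24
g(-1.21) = 6.66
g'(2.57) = -4.77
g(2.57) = -10.37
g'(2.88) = -4.81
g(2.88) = -11.85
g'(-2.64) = -4.04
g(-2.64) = 12.58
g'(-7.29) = -3.39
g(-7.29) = 29.86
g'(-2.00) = -4.13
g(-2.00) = 9.97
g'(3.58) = -4.91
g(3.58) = -15.25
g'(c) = -0.14*c - 4.41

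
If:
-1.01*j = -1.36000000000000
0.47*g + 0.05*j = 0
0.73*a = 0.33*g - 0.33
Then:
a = -0.52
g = -0.14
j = 1.35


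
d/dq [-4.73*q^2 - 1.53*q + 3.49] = -9.46*q - 1.53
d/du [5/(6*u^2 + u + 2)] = 5*(-12*u - 1)/(6*u^2 + u + 2)^2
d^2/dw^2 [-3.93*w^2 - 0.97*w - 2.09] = -7.86000000000000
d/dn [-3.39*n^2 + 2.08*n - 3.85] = 2.08 - 6.78*n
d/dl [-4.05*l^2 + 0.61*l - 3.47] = 0.61 - 8.1*l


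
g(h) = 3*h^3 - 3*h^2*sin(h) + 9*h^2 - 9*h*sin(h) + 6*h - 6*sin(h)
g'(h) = -3*h^2*cos(h) + 9*h^2 - 6*h*sin(h) - 9*h*cos(h) + 18*h - 9*sin(h) - 6*cos(h) + 6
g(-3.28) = -29.92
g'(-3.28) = 53.93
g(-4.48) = -141.19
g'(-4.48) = 129.36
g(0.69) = 0.73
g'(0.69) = 3.82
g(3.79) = 365.58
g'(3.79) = 288.98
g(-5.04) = -220.58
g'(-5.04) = 152.15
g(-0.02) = -0.00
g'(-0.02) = 0.00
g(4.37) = 545.12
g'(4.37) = 324.16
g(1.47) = 12.22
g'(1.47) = 31.59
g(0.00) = 0.00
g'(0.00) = 0.00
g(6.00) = 1054.94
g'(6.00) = 289.27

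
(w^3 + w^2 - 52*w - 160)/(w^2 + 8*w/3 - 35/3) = 3*(w^2 - 4*w - 32)/(3*w - 7)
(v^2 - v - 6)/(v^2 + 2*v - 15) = (v + 2)/(v + 5)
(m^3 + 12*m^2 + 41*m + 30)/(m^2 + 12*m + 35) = (m^2 + 7*m + 6)/(m + 7)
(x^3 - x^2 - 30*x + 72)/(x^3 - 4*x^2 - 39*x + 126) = (x - 4)/(x - 7)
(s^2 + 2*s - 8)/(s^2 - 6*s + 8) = (s + 4)/(s - 4)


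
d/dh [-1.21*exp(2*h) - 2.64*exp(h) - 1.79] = (-2.42*exp(h) - 2.64)*exp(h)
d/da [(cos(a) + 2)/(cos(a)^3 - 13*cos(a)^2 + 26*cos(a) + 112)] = (2*cos(a) - 15)*sin(a)/((cos(a) - 8)^2*(cos(a) - 7)^2)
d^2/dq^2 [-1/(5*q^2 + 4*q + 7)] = 2*(25*q^2 + 20*q - 4*(5*q + 2)^2 + 35)/(5*q^2 + 4*q + 7)^3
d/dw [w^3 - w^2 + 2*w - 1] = 3*w^2 - 2*w + 2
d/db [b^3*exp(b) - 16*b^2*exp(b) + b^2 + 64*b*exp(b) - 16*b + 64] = b^3*exp(b) - 13*b^2*exp(b) + 32*b*exp(b) + 2*b + 64*exp(b) - 16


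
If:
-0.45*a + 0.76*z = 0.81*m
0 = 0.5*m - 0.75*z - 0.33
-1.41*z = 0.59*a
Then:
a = -2.06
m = 1.95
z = 0.86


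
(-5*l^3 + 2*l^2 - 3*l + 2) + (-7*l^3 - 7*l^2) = -12*l^3 - 5*l^2 - 3*l + 2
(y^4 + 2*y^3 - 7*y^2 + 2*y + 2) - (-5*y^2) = y^4 + 2*y^3 - 2*y^2 + 2*y + 2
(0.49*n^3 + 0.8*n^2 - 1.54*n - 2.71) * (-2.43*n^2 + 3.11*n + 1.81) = -1.1907*n^5 - 0.4201*n^4 + 7.1171*n^3 + 3.2439*n^2 - 11.2155*n - 4.9051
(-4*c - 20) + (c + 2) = -3*c - 18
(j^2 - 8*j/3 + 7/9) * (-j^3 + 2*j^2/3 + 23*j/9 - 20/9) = -j^5 + 10*j^4/3 - 230*j^2/27 + 641*j/81 - 140/81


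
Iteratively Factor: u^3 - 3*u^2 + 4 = (u - 2)*(u^2 - u - 2) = (u - 2)^2*(u + 1)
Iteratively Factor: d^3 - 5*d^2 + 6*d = (d)*(d^2 - 5*d + 6) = d*(d - 2)*(d - 3)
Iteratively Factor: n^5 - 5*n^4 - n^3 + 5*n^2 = (n)*(n^4 - 5*n^3 - n^2 + 5*n) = n*(n + 1)*(n^3 - 6*n^2 + 5*n) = n^2*(n + 1)*(n^2 - 6*n + 5) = n^2*(n - 5)*(n + 1)*(n - 1)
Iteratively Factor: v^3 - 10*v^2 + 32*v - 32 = (v - 4)*(v^2 - 6*v + 8) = (v - 4)*(v - 2)*(v - 4)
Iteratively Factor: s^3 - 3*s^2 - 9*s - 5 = (s - 5)*(s^2 + 2*s + 1) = (s - 5)*(s + 1)*(s + 1)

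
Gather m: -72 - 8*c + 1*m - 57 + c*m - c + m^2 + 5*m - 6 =-9*c + m^2 + m*(c + 6) - 135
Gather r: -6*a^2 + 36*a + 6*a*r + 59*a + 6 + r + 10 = -6*a^2 + 95*a + r*(6*a + 1) + 16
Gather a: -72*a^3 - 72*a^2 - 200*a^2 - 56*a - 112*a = -72*a^3 - 272*a^2 - 168*a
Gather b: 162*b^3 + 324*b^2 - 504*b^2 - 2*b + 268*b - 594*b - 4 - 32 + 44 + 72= 162*b^3 - 180*b^2 - 328*b + 80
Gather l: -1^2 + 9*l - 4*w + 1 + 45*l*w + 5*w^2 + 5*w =l*(45*w + 9) + 5*w^2 + w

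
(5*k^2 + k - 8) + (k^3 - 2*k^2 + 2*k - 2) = k^3 + 3*k^2 + 3*k - 10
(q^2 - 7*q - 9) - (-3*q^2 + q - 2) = 4*q^2 - 8*q - 7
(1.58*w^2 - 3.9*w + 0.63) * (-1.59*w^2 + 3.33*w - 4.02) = -2.5122*w^4 + 11.4624*w^3 - 20.3403*w^2 + 17.7759*w - 2.5326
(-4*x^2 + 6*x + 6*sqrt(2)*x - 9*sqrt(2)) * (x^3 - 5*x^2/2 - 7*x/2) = -4*x^5 + 6*sqrt(2)*x^4 + 16*x^4 - 24*sqrt(2)*x^3 - x^3 - 21*x^2 + 3*sqrt(2)*x^2/2 + 63*sqrt(2)*x/2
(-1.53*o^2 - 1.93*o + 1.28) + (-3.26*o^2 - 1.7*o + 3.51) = -4.79*o^2 - 3.63*o + 4.79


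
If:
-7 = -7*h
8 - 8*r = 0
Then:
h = 1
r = 1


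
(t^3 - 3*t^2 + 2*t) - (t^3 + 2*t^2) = -5*t^2 + 2*t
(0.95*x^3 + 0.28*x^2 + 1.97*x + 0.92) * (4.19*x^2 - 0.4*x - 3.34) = 3.9805*x^5 + 0.7932*x^4 + 4.9693*x^3 + 2.1316*x^2 - 6.9478*x - 3.0728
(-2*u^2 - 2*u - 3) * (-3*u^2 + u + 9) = 6*u^4 + 4*u^3 - 11*u^2 - 21*u - 27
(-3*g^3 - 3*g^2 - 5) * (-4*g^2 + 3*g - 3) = 12*g^5 + 3*g^4 + 29*g^2 - 15*g + 15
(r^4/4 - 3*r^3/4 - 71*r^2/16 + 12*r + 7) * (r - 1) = r^5/4 - r^4 - 59*r^3/16 + 263*r^2/16 - 5*r - 7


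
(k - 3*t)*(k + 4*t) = k^2 + k*t - 12*t^2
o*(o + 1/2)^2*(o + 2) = o^4 + 3*o^3 + 9*o^2/4 + o/2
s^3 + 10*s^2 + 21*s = s*(s + 3)*(s + 7)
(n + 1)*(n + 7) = n^2 + 8*n + 7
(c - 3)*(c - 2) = c^2 - 5*c + 6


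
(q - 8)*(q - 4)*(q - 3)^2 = q^4 - 18*q^3 + 113*q^2 - 300*q + 288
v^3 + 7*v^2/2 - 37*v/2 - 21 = (v - 7/2)*(v + 1)*(v + 6)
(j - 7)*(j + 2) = j^2 - 5*j - 14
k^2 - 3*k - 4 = (k - 4)*(k + 1)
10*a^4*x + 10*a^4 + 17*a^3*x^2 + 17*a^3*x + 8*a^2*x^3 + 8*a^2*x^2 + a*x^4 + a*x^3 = (a + x)*(2*a + x)*(5*a + x)*(a*x + a)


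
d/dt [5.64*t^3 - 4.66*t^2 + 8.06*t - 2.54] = 16.92*t^2 - 9.32*t + 8.06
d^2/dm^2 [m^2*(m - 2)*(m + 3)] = 12*m^2 + 6*m - 12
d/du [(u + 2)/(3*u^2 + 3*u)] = (u*(u + 1) - (u + 2)*(2*u + 1))/(3*u^2*(u + 1)^2)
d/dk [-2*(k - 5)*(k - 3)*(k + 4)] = -6*k^2 + 16*k + 34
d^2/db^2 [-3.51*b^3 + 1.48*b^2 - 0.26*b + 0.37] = 2.96 - 21.06*b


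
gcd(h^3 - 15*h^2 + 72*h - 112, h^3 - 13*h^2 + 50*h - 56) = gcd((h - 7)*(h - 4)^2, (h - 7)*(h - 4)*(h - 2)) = h^2 - 11*h + 28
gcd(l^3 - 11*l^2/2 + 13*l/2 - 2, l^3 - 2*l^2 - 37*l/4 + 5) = l^2 - 9*l/2 + 2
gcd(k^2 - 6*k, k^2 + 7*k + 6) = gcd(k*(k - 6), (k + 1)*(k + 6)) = 1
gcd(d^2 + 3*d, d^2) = d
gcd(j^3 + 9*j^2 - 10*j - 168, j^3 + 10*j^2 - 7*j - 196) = j^2 + 3*j - 28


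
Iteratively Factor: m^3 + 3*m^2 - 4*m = (m + 4)*(m^2 - m) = (m - 1)*(m + 4)*(m)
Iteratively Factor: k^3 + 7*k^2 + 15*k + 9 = (k + 3)*(k^2 + 4*k + 3) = (k + 1)*(k + 3)*(k + 3)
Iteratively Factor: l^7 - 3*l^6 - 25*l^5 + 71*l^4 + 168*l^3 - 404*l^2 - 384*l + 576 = (l - 4)*(l^6 + l^5 - 21*l^4 - 13*l^3 + 116*l^2 + 60*l - 144) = (l - 4)*(l + 2)*(l^5 - l^4 - 19*l^3 + 25*l^2 + 66*l - 72) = (l - 4)*(l + 2)^2*(l^4 - 3*l^3 - 13*l^2 + 51*l - 36) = (l - 4)*(l + 2)^2*(l + 4)*(l^3 - 7*l^2 + 15*l - 9) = (l - 4)*(l - 1)*(l + 2)^2*(l + 4)*(l^2 - 6*l + 9) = (l - 4)*(l - 3)*(l - 1)*(l + 2)^2*(l + 4)*(l - 3)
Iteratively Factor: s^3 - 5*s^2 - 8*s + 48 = (s + 3)*(s^2 - 8*s + 16) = (s - 4)*(s + 3)*(s - 4)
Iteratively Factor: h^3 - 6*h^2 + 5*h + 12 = (h - 3)*(h^2 - 3*h - 4) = (h - 3)*(h + 1)*(h - 4)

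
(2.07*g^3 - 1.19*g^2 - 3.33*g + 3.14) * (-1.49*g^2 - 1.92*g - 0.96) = -3.0843*g^5 - 2.2013*g^4 + 5.2593*g^3 + 2.8574*g^2 - 2.832*g - 3.0144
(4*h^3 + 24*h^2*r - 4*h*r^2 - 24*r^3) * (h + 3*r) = 4*h^4 + 36*h^3*r + 68*h^2*r^2 - 36*h*r^3 - 72*r^4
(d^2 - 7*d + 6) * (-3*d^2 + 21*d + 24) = -3*d^4 + 42*d^3 - 141*d^2 - 42*d + 144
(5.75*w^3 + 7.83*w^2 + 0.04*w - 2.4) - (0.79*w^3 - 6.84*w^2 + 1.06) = 4.96*w^3 + 14.67*w^2 + 0.04*w - 3.46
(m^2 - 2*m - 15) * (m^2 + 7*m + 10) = m^4 + 5*m^3 - 19*m^2 - 125*m - 150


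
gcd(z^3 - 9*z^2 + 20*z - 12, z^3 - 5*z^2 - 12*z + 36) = z^2 - 8*z + 12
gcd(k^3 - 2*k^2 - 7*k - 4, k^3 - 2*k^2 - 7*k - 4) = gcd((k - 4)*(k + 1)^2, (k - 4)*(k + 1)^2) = k^3 - 2*k^2 - 7*k - 4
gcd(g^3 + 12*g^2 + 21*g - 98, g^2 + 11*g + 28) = g + 7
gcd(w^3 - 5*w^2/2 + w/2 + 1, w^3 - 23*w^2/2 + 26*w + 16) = w + 1/2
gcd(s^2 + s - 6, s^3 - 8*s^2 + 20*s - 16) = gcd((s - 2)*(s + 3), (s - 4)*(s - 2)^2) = s - 2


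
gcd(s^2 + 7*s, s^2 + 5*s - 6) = 1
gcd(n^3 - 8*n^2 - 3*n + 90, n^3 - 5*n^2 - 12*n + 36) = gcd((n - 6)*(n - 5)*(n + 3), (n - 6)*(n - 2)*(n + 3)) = n^2 - 3*n - 18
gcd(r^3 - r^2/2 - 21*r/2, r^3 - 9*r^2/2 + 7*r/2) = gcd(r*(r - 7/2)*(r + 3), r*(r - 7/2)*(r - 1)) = r^2 - 7*r/2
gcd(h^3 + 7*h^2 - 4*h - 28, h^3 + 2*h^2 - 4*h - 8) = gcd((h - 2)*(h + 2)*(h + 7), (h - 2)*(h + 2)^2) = h^2 - 4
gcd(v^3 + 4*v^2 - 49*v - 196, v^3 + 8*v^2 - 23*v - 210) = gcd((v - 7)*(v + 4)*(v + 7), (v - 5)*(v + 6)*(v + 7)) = v + 7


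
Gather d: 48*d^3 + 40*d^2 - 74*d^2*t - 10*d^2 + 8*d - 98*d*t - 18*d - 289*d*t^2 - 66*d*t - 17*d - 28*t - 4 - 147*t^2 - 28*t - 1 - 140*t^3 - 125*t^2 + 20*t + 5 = 48*d^3 + d^2*(30 - 74*t) + d*(-289*t^2 - 164*t - 27) - 140*t^3 - 272*t^2 - 36*t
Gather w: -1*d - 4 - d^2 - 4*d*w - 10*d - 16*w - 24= -d^2 - 11*d + w*(-4*d - 16) - 28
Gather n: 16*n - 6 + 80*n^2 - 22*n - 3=80*n^2 - 6*n - 9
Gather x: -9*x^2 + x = -9*x^2 + x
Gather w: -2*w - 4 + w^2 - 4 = w^2 - 2*w - 8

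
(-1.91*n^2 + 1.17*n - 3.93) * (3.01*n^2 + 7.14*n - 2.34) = -5.7491*n^4 - 10.1157*n^3 + 0.993899999999999*n^2 - 30.798*n + 9.1962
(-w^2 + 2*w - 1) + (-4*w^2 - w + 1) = -5*w^2 + w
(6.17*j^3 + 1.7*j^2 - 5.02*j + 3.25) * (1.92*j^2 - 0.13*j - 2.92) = 11.8464*j^5 + 2.4619*j^4 - 27.8758*j^3 + 1.9286*j^2 + 14.2359*j - 9.49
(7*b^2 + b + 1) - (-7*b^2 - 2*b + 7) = 14*b^2 + 3*b - 6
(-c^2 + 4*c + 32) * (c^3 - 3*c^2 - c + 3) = -c^5 + 7*c^4 + 21*c^3 - 103*c^2 - 20*c + 96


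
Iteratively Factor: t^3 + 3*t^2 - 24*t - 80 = (t - 5)*(t^2 + 8*t + 16) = (t - 5)*(t + 4)*(t + 4)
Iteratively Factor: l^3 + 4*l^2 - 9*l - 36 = (l + 4)*(l^2 - 9) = (l - 3)*(l + 4)*(l + 3)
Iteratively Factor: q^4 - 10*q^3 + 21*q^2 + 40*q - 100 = (q + 2)*(q^3 - 12*q^2 + 45*q - 50) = (q - 5)*(q + 2)*(q^2 - 7*q + 10) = (q - 5)*(q - 2)*(q + 2)*(q - 5)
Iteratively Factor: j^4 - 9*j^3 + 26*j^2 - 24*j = (j - 2)*(j^3 - 7*j^2 + 12*j) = (j - 3)*(j - 2)*(j^2 - 4*j) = (j - 4)*(j - 3)*(j - 2)*(j)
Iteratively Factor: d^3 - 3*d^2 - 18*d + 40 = (d - 5)*(d^2 + 2*d - 8) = (d - 5)*(d - 2)*(d + 4)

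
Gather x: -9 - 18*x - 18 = -18*x - 27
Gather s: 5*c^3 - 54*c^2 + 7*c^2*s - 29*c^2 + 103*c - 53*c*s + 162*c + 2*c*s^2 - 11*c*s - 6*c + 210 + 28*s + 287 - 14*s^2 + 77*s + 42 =5*c^3 - 83*c^2 + 259*c + s^2*(2*c - 14) + s*(7*c^2 - 64*c + 105) + 539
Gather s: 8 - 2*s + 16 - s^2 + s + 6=-s^2 - s + 30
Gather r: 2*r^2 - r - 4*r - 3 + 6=2*r^2 - 5*r + 3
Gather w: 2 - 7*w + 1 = 3 - 7*w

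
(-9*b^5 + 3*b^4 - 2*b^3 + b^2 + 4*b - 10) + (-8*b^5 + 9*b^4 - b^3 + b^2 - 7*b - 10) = -17*b^5 + 12*b^4 - 3*b^3 + 2*b^2 - 3*b - 20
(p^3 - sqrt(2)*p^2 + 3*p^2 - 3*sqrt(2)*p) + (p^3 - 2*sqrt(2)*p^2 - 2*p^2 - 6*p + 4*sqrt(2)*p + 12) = 2*p^3 - 3*sqrt(2)*p^2 + p^2 - 6*p + sqrt(2)*p + 12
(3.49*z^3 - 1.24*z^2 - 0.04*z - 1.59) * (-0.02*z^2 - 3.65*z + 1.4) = -0.0698*z^5 - 12.7137*z^4 + 9.4128*z^3 - 1.5582*z^2 + 5.7475*z - 2.226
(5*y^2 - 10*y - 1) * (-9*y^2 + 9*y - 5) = -45*y^4 + 135*y^3 - 106*y^2 + 41*y + 5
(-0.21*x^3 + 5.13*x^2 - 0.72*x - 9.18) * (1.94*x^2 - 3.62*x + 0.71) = -0.4074*x^5 + 10.7124*x^4 - 20.1165*x^3 - 11.5605*x^2 + 32.7204*x - 6.5178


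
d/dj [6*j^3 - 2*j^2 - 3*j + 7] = 18*j^2 - 4*j - 3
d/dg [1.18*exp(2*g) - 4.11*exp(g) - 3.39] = (2.36*exp(g) - 4.11)*exp(g)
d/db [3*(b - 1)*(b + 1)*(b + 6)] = 9*b^2 + 36*b - 3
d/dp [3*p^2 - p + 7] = 6*p - 1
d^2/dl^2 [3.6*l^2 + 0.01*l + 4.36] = 7.20000000000000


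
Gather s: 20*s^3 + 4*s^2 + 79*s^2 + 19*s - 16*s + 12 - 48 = 20*s^3 + 83*s^2 + 3*s - 36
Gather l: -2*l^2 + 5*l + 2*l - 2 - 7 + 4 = -2*l^2 + 7*l - 5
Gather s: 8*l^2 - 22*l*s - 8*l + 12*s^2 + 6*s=8*l^2 - 8*l + 12*s^2 + s*(6 - 22*l)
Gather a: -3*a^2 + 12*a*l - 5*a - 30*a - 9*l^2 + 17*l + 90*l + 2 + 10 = -3*a^2 + a*(12*l - 35) - 9*l^2 + 107*l + 12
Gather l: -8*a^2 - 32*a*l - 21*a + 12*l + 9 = -8*a^2 - 21*a + l*(12 - 32*a) + 9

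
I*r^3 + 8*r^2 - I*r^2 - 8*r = r*(r - 8*I)*(I*r - I)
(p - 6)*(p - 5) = p^2 - 11*p + 30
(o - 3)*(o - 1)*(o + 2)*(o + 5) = o^4 + 3*o^3 - 15*o^2 - 19*o + 30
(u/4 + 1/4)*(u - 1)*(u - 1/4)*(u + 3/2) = u^4/4 + 5*u^3/16 - 11*u^2/32 - 5*u/16 + 3/32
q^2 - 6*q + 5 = (q - 5)*(q - 1)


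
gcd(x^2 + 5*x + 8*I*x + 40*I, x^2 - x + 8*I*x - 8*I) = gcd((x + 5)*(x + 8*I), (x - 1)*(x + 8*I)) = x + 8*I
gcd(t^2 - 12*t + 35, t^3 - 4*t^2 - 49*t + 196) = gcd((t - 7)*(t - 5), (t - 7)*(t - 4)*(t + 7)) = t - 7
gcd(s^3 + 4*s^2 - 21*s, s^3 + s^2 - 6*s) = s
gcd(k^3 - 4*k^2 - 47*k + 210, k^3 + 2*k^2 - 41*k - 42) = k^2 + k - 42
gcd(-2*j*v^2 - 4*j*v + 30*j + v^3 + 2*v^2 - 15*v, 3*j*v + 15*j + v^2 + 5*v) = v + 5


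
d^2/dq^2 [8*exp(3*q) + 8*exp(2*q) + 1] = (72*exp(q) + 32)*exp(2*q)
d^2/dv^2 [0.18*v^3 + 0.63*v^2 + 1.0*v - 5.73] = 1.08*v + 1.26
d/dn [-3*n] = -3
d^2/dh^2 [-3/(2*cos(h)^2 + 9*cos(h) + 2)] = 3*(16*sin(h)^4 - 73*sin(h)^2 - 171*cos(h)/2 + 27*cos(3*h)/2 - 97)/(-2*sin(h)^2 + 9*cos(h) + 4)^3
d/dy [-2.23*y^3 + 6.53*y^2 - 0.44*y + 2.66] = -6.69*y^2 + 13.06*y - 0.44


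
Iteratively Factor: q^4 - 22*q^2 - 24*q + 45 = (q - 5)*(q^3 + 5*q^2 + 3*q - 9) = (q - 5)*(q + 3)*(q^2 + 2*q - 3) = (q - 5)*(q - 1)*(q + 3)*(q + 3)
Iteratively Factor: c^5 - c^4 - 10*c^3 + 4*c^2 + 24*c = (c + 2)*(c^4 - 3*c^3 - 4*c^2 + 12*c) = (c + 2)^2*(c^3 - 5*c^2 + 6*c) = (c - 3)*(c + 2)^2*(c^2 - 2*c) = c*(c - 3)*(c + 2)^2*(c - 2)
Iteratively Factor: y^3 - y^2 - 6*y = (y - 3)*(y^2 + 2*y) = y*(y - 3)*(y + 2)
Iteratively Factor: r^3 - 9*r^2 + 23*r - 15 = (r - 1)*(r^2 - 8*r + 15) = (r - 3)*(r - 1)*(r - 5)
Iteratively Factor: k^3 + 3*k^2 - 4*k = (k)*(k^2 + 3*k - 4) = k*(k + 4)*(k - 1)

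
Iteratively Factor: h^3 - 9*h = (h + 3)*(h^2 - 3*h) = h*(h + 3)*(h - 3)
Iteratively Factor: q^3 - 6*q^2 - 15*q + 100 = (q + 4)*(q^2 - 10*q + 25) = (q - 5)*(q + 4)*(q - 5)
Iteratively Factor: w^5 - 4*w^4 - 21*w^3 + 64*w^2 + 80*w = (w)*(w^4 - 4*w^3 - 21*w^2 + 64*w + 80) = w*(w - 4)*(w^3 - 21*w - 20) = w*(w - 4)*(w + 4)*(w^2 - 4*w - 5) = w*(w - 5)*(w - 4)*(w + 4)*(w + 1)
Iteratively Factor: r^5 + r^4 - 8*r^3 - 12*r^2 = (r + 2)*(r^4 - r^3 - 6*r^2) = (r + 2)^2*(r^3 - 3*r^2) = r*(r + 2)^2*(r^2 - 3*r) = r*(r - 3)*(r + 2)^2*(r)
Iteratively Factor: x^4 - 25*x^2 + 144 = (x - 3)*(x^3 + 3*x^2 - 16*x - 48) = (x - 3)*(x + 3)*(x^2 - 16) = (x - 4)*(x - 3)*(x + 3)*(x + 4)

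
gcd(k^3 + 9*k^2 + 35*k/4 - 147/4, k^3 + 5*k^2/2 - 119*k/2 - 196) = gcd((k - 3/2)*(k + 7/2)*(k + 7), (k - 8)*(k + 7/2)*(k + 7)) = k^2 + 21*k/2 + 49/2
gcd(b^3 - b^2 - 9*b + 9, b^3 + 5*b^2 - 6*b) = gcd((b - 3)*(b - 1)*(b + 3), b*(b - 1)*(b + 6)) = b - 1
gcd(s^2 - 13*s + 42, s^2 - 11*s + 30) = s - 6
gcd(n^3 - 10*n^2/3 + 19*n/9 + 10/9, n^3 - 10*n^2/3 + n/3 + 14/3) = n - 2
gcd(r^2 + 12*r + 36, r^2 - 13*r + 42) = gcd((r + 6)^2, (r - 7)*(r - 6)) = 1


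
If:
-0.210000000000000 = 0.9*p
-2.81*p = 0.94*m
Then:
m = 0.70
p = -0.23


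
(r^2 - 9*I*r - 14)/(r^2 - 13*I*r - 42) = (r - 2*I)/(r - 6*I)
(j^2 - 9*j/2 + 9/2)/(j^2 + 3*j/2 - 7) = (2*j^2 - 9*j + 9)/(2*j^2 + 3*j - 14)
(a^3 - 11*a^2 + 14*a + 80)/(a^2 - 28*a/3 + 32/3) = 3*(a^2 - 3*a - 10)/(3*a - 4)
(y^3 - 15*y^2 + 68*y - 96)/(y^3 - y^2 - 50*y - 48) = (y^2 - 7*y + 12)/(y^2 + 7*y + 6)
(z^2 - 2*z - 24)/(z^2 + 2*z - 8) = (z - 6)/(z - 2)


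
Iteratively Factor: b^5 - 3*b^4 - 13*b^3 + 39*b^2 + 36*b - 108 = (b + 2)*(b^4 - 5*b^3 - 3*b^2 + 45*b - 54) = (b - 2)*(b + 2)*(b^3 - 3*b^2 - 9*b + 27) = (b - 3)*(b - 2)*(b + 2)*(b^2 - 9) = (b - 3)^2*(b - 2)*(b + 2)*(b + 3)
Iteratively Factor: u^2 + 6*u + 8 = (u + 2)*(u + 4)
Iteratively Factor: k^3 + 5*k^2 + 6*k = (k + 2)*(k^2 + 3*k) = (k + 2)*(k + 3)*(k)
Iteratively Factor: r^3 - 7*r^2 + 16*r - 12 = (r - 2)*(r^2 - 5*r + 6) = (r - 3)*(r - 2)*(r - 2)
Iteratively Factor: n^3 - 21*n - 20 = (n - 5)*(n^2 + 5*n + 4) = (n - 5)*(n + 4)*(n + 1)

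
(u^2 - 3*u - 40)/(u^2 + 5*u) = (u - 8)/u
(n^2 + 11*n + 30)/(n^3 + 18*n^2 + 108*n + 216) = (n + 5)/(n^2 + 12*n + 36)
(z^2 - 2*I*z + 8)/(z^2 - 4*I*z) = (z + 2*I)/z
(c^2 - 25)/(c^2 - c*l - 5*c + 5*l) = (c + 5)/(c - l)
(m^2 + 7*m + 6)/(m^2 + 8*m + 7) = (m + 6)/(m + 7)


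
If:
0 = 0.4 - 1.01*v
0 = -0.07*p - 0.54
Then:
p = -7.71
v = 0.40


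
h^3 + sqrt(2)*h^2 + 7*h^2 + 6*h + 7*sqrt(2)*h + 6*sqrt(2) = (h + 1)*(h + 6)*(h + sqrt(2))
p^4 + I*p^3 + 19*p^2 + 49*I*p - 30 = (p - 5*I)*(p + I)*(p + 2*I)*(p + 3*I)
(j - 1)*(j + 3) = j^2 + 2*j - 3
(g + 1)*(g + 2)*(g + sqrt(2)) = g^3 + sqrt(2)*g^2 + 3*g^2 + 2*g + 3*sqrt(2)*g + 2*sqrt(2)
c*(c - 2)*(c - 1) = c^3 - 3*c^2 + 2*c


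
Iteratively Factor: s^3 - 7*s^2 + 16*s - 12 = (s - 2)*(s^2 - 5*s + 6) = (s - 3)*(s - 2)*(s - 2)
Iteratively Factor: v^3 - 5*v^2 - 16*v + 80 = (v - 4)*(v^2 - v - 20) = (v - 5)*(v - 4)*(v + 4)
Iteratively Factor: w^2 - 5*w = (w)*(w - 5)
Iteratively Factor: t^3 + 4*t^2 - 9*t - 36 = (t - 3)*(t^2 + 7*t + 12) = (t - 3)*(t + 4)*(t + 3)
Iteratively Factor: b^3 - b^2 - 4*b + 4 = (b - 1)*(b^2 - 4) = (b - 2)*(b - 1)*(b + 2)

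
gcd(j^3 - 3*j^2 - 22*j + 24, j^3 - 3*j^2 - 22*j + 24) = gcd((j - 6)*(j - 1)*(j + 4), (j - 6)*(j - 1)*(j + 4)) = j^3 - 3*j^2 - 22*j + 24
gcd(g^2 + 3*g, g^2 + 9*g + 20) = 1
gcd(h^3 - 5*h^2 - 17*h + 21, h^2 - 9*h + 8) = h - 1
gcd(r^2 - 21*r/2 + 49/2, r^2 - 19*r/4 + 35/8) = r - 7/2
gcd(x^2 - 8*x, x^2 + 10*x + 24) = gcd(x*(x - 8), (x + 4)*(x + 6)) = 1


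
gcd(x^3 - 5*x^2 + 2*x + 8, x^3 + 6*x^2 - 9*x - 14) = x^2 - x - 2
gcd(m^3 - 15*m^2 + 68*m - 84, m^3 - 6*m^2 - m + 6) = m - 6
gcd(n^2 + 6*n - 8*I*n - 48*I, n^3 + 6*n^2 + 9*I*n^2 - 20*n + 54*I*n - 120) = n + 6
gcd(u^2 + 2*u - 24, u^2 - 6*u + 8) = u - 4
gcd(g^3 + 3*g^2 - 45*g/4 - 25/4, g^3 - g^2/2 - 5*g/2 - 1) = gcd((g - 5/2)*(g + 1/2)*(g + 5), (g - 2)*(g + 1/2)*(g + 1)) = g + 1/2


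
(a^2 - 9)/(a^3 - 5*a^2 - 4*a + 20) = (a^2 - 9)/(a^3 - 5*a^2 - 4*a + 20)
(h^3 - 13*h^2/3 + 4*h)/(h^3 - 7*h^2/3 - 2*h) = (3*h - 4)/(3*h + 2)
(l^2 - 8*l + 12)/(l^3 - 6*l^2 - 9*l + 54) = (l - 2)/(l^2 - 9)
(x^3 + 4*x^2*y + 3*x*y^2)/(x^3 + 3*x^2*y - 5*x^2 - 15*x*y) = (x + y)/(x - 5)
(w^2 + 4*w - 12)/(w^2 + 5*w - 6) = (w - 2)/(w - 1)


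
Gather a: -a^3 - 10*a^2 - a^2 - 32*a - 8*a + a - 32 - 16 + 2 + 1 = -a^3 - 11*a^2 - 39*a - 45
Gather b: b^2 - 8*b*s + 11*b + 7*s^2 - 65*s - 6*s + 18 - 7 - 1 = b^2 + b*(11 - 8*s) + 7*s^2 - 71*s + 10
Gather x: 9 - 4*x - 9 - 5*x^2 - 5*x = -5*x^2 - 9*x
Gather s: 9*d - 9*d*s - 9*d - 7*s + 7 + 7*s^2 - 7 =7*s^2 + s*(-9*d - 7)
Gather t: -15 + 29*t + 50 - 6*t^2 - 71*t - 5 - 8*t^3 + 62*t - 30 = -8*t^3 - 6*t^2 + 20*t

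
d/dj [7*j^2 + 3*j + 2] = 14*j + 3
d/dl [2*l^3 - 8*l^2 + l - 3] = 6*l^2 - 16*l + 1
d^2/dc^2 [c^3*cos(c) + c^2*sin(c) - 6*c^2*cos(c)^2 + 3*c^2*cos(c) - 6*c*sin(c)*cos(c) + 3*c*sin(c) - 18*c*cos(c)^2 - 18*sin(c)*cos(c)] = -c^3*cos(c) - 7*c^2*sin(c) - 3*c^2*cos(c) + 12*c^2*cos(2*c) - 15*c*sin(c) + 36*sqrt(2)*c*sin(2*c + pi/4) + 10*c*cos(c) + 2*sin(c) + 72*sin(2*c) + 12*cos(c) - 18*cos(2*c) - 6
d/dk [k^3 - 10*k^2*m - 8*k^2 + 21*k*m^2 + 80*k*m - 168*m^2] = 3*k^2 - 20*k*m - 16*k + 21*m^2 + 80*m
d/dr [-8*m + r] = 1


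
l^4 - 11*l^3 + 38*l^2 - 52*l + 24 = (l - 6)*(l - 2)^2*(l - 1)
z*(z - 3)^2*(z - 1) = z^4 - 7*z^3 + 15*z^2 - 9*z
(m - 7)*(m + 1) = m^2 - 6*m - 7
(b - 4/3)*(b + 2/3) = b^2 - 2*b/3 - 8/9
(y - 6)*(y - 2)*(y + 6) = y^3 - 2*y^2 - 36*y + 72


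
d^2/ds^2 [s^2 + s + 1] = 2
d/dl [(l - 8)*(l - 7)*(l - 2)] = 3*l^2 - 34*l + 86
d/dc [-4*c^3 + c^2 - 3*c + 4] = -12*c^2 + 2*c - 3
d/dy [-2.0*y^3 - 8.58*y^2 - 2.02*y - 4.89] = -6.0*y^2 - 17.16*y - 2.02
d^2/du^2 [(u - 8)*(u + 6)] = 2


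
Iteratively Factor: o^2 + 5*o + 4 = (o + 4)*(o + 1)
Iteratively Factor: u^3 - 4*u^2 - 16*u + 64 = (u - 4)*(u^2 - 16) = (u - 4)*(u + 4)*(u - 4)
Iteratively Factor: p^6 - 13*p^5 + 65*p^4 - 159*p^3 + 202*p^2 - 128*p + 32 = (p - 1)*(p^5 - 12*p^4 + 53*p^3 - 106*p^2 + 96*p - 32) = (p - 2)*(p - 1)*(p^4 - 10*p^3 + 33*p^2 - 40*p + 16) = (p - 2)*(p - 1)^2*(p^3 - 9*p^2 + 24*p - 16) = (p - 4)*(p - 2)*(p - 1)^2*(p^2 - 5*p + 4) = (p - 4)^2*(p - 2)*(p - 1)^2*(p - 1)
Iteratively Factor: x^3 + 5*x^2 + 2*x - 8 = (x + 4)*(x^2 + x - 2) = (x + 2)*(x + 4)*(x - 1)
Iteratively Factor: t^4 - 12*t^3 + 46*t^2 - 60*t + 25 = (t - 5)*(t^3 - 7*t^2 + 11*t - 5) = (t - 5)^2*(t^2 - 2*t + 1) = (t - 5)^2*(t - 1)*(t - 1)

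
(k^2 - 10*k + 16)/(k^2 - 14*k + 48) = (k - 2)/(k - 6)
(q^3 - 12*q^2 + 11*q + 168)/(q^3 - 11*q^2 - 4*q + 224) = (q + 3)/(q + 4)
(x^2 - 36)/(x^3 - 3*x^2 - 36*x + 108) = 1/(x - 3)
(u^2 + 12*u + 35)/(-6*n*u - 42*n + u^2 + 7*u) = (u + 5)/(-6*n + u)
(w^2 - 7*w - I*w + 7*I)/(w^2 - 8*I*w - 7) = (w - 7)/(w - 7*I)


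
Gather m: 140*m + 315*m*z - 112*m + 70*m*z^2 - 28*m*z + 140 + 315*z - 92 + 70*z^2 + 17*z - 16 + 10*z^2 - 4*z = m*(70*z^2 + 287*z + 28) + 80*z^2 + 328*z + 32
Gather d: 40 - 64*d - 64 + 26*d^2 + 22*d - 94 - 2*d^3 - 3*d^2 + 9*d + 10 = -2*d^3 + 23*d^2 - 33*d - 108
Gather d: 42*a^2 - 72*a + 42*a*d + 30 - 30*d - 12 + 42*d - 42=42*a^2 - 72*a + d*(42*a + 12) - 24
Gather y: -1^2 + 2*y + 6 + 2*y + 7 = 4*y + 12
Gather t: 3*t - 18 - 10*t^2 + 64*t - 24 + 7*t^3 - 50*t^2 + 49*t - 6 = 7*t^3 - 60*t^2 + 116*t - 48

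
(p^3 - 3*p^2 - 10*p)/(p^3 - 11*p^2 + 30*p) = (p + 2)/(p - 6)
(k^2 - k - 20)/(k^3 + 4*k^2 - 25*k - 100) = 1/(k + 5)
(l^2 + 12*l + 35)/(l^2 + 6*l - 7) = (l + 5)/(l - 1)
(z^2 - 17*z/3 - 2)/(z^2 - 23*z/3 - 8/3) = (z - 6)/(z - 8)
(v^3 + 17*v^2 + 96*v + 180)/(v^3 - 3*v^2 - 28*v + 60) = (v^2 + 12*v + 36)/(v^2 - 8*v + 12)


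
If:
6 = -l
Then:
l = -6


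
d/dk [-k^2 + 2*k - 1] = 2 - 2*k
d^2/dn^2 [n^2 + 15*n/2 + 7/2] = 2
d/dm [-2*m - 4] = -2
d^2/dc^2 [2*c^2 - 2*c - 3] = 4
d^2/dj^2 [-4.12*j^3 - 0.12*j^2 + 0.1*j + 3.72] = -24.72*j - 0.24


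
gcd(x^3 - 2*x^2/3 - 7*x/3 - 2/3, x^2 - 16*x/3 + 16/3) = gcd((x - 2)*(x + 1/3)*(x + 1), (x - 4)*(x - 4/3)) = 1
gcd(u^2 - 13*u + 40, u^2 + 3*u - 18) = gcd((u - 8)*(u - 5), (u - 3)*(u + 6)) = 1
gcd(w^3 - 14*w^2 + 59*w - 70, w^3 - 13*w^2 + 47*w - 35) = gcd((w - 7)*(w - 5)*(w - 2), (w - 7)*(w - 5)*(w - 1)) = w^2 - 12*w + 35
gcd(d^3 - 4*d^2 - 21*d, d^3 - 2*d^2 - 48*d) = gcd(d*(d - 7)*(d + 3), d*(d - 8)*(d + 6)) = d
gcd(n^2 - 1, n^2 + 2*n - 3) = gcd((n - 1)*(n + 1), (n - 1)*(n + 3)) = n - 1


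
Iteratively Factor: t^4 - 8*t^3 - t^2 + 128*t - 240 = (t + 4)*(t^3 - 12*t^2 + 47*t - 60) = (t - 4)*(t + 4)*(t^2 - 8*t + 15) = (t - 4)*(t - 3)*(t + 4)*(t - 5)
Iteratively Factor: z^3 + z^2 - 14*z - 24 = (z + 2)*(z^2 - z - 12) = (z + 2)*(z + 3)*(z - 4)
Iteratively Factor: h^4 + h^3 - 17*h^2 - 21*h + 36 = (h + 3)*(h^3 - 2*h^2 - 11*h + 12) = (h + 3)^2*(h^2 - 5*h + 4) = (h - 4)*(h + 3)^2*(h - 1)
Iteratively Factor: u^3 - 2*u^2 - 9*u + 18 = (u + 3)*(u^2 - 5*u + 6) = (u - 3)*(u + 3)*(u - 2)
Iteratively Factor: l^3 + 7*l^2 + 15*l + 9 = (l + 3)*(l^2 + 4*l + 3) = (l + 3)^2*(l + 1)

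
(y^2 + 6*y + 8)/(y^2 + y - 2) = (y + 4)/(y - 1)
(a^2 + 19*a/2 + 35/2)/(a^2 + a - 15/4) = 2*(a + 7)/(2*a - 3)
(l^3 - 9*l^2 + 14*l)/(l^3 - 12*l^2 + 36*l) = (l^2 - 9*l + 14)/(l^2 - 12*l + 36)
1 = 1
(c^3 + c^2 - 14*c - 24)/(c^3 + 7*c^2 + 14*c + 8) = (c^2 - c - 12)/(c^2 + 5*c + 4)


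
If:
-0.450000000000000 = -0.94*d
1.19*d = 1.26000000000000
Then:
No Solution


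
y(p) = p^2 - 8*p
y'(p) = 2*p - 8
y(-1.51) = 14.36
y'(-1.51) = -11.02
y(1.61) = -10.29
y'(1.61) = -4.78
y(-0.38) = 3.18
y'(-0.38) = -8.76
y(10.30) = 23.69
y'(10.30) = 12.60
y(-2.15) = 21.82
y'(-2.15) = -12.30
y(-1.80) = 17.64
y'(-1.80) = -11.60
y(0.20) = -1.56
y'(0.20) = -7.60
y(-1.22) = 11.25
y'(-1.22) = -10.44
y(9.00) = 9.00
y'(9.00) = 10.00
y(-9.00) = 153.00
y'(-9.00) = -26.00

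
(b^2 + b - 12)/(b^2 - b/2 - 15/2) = 2*(b + 4)/(2*b + 5)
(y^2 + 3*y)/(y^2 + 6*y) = (y + 3)/(y + 6)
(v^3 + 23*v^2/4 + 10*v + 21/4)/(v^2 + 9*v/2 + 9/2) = (4*v^2 + 11*v + 7)/(2*(2*v + 3))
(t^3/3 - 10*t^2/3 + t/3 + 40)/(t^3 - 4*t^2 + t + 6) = (t^3 - 10*t^2 + t + 120)/(3*(t^3 - 4*t^2 + t + 6))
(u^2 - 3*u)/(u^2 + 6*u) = (u - 3)/(u + 6)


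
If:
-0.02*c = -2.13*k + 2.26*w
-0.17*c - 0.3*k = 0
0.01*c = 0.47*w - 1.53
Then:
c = -5.77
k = 3.27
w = 3.13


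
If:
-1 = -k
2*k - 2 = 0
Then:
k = 1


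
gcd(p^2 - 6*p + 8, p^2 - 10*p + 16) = p - 2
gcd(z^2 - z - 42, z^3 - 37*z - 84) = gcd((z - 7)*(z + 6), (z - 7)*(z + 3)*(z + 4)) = z - 7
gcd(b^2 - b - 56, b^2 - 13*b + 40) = b - 8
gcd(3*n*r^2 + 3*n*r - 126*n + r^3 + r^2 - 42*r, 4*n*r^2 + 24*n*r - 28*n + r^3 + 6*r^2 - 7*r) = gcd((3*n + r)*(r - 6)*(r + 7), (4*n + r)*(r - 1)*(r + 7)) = r + 7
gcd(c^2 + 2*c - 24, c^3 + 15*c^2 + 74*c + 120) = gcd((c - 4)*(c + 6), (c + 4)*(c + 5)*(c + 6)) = c + 6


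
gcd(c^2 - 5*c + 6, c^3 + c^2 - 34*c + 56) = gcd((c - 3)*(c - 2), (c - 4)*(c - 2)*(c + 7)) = c - 2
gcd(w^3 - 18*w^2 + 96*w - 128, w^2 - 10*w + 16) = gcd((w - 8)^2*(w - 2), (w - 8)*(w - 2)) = w^2 - 10*w + 16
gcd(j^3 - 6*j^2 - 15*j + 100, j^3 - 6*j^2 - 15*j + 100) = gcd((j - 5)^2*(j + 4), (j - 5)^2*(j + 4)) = j^3 - 6*j^2 - 15*j + 100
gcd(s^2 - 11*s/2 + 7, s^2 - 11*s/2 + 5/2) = 1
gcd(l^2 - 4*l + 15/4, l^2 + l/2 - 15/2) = l - 5/2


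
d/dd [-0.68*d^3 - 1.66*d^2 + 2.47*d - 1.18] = -2.04*d^2 - 3.32*d + 2.47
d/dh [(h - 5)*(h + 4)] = 2*h - 1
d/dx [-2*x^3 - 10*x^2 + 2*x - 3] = -6*x^2 - 20*x + 2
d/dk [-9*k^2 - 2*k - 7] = -18*k - 2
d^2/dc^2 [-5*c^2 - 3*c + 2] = -10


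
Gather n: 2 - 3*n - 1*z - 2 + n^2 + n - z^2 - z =n^2 - 2*n - z^2 - 2*z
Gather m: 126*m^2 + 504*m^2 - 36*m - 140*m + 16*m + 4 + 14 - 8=630*m^2 - 160*m + 10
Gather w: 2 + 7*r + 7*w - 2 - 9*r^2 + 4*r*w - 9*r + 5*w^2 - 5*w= -9*r^2 - 2*r + 5*w^2 + w*(4*r + 2)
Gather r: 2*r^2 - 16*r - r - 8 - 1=2*r^2 - 17*r - 9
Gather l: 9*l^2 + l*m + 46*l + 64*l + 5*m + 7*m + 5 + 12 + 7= 9*l^2 + l*(m + 110) + 12*m + 24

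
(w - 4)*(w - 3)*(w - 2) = w^3 - 9*w^2 + 26*w - 24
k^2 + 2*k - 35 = (k - 5)*(k + 7)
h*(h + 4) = h^2 + 4*h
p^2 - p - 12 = (p - 4)*(p + 3)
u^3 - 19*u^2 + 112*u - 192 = (u - 8)^2*(u - 3)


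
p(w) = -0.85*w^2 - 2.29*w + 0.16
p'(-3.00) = 2.81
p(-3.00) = -0.62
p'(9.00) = -17.59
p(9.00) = -89.30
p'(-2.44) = 1.86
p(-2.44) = 0.69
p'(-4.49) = 5.34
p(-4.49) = -6.69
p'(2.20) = -6.03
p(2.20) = -8.99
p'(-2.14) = 1.35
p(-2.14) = 1.17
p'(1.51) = -4.86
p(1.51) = -5.24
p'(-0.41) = -1.59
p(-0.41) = 0.96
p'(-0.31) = -1.76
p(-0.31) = 0.79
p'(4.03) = -9.14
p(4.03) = -22.87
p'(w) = -1.7*w - 2.29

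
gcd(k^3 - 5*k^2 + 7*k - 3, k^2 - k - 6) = k - 3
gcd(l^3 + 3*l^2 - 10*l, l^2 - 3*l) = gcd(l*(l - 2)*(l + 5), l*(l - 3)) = l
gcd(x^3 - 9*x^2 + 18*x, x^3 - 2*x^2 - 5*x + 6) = x - 3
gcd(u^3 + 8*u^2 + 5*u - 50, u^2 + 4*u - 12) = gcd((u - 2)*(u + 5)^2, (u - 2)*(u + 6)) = u - 2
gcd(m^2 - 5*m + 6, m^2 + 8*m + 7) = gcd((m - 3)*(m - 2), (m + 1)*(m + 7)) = 1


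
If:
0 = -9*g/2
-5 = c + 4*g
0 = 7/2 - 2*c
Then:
No Solution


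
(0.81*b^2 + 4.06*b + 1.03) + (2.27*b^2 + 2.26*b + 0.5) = 3.08*b^2 + 6.32*b + 1.53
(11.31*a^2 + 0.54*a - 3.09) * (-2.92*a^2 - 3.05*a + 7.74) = -33.0252*a^4 - 36.0723*a^3 + 94.9152*a^2 + 13.6041*a - 23.9166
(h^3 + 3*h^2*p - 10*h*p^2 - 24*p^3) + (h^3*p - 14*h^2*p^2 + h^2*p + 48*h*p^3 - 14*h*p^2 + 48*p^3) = h^3*p + h^3 - 14*h^2*p^2 + 4*h^2*p + 48*h*p^3 - 24*h*p^2 + 24*p^3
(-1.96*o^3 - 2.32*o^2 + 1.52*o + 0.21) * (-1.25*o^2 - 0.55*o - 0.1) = 2.45*o^5 + 3.978*o^4 - 0.428*o^3 - 0.8665*o^2 - 0.2675*o - 0.021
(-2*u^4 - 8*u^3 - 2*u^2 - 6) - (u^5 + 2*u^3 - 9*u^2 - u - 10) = -u^5 - 2*u^4 - 10*u^3 + 7*u^2 + u + 4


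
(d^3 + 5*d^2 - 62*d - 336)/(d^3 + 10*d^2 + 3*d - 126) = (d - 8)/(d - 3)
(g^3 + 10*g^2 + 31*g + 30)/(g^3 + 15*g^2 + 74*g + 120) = (g^2 + 5*g + 6)/(g^2 + 10*g + 24)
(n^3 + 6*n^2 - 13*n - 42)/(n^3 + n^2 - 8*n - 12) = (n + 7)/(n + 2)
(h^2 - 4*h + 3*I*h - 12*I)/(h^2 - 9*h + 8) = (h^2 + h*(-4 + 3*I) - 12*I)/(h^2 - 9*h + 8)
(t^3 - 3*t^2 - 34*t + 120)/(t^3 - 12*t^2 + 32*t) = (t^2 + t - 30)/(t*(t - 8))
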